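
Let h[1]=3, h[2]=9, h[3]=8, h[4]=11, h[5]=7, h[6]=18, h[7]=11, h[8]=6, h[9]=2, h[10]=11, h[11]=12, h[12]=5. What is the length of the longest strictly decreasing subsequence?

Let dp[i] be the longest strictly decreasing subsequence ending at i:
i:      1  2  3  4  5  6  7  8  9 10 11 12
h[i]:   3  9  8 11  7 18 11  6  2 11 12  5
dp:     1  1  2  1  3  1  2  4  5  2  2  5
Maximum is 5.

5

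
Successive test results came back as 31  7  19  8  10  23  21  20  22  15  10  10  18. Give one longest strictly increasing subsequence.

Patience tails give the LIS length; then backtrack through the dp parents:
31 → extends → [31]
7 → replaces 31 → [7]
19 → extends → [7, 19]
8 → replaces 19 → [7, 8]
10 → extends → [7, 8, 10]
23 → extends → [7, 8, 10, 23]
21 → replaces 23 → [7, 8, 10, 21]
20 → replaces 21 → [7, 8, 10, 20]
22 → extends → [7, 8, 10, 20, 22]
15 → replaces 20 → [7, 8, 10, 15, 22]
10 → already a tail → [7, 8, 10, 15, 22]
10 → already a tail → [7, 8, 10, 15, 22]
18 → replaces 22 → [7, 8, 10, 15, 18]
Length 5; one witness is 7, 8, 10, 21, 22.

7, 8, 10, 21, 22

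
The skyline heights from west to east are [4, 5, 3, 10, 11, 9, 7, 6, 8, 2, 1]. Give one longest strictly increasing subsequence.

Patience tails give the LIS length; then backtrack through the dp parents:
4 → extends → [4]
5 → extends → [4, 5]
3 → replaces 4 → [3, 5]
10 → extends → [3, 5, 10]
11 → extends → [3, 5, 10, 11]
9 → replaces 10 → [3, 5, 9, 11]
7 → replaces 9 → [3, 5, 7, 11]
6 → replaces 7 → [3, 5, 6, 11]
8 → replaces 11 → [3, 5, 6, 8]
2 → replaces 3 → [2, 5, 6, 8]
1 → replaces 2 → [1, 5, 6, 8]
Length 4; one witness is 4, 5, 10, 11.

4, 5, 10, 11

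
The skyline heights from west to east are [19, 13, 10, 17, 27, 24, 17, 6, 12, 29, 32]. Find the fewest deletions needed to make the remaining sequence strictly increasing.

6

Fewest deletions = n − (longest strictly increasing subsequence).
i:      1  2  3  4  5  6  7  8  9 10 11
a[i]:  19 13 10 17 27 24 17  6 12 29 32
dp:     1  1  1  2  3  3  2  1  2  4  5
max dp = 5, so deletions = 11 − 5 = 6.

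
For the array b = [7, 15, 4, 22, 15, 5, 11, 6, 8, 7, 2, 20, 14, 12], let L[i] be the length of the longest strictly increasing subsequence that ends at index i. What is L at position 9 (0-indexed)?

4

dp[i] = 1 + max{dp[j] : j<i, b[j]<b[i]} (or 1 if no such j):
i:      0  1  2  3  4  5  6  7  8  9 10 11 12 13
b[i]:   7 15  4 22 15  5 11  6  8  7  2 20 14 12
dp:     1  2  1  3  2  2  3  3  4  4  1  5  5  5
At index 9 the value is 4.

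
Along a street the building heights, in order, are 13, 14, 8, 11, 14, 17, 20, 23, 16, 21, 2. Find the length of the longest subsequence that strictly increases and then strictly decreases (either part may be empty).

inc[i] = longest strictly increasing subsequence ending at i; dec[i] = longest strictly decreasing subsequence starting at i:
i:      1  2  3  4  5  6  7  8  9 10 11
a[i]:  13 14  8 11 14 17 20 23 16 21  2
inc:    1  2  1  2  3  4  5  6  4  6  1
dec:    3  3  2  2  2  3  3  3  2  2  1
Best peak at i=8 (value 23): inc=6, dec=3, length 6+3−1 = 8.

8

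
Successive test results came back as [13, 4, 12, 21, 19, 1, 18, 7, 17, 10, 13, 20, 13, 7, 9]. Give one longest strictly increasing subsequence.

4, 7, 10, 13, 20

Patience tails give the LIS length; then backtrack through the dp parents:
13 → extends → [13]
4 → replaces 13 → [4]
12 → extends → [4, 12]
21 → extends → [4, 12, 21]
19 → replaces 21 → [4, 12, 19]
1 → replaces 4 → [1, 12, 19]
18 → replaces 19 → [1, 12, 18]
7 → replaces 12 → [1, 7, 18]
17 → replaces 18 → [1, 7, 17]
10 → replaces 17 → [1, 7, 10]
13 → extends → [1, 7, 10, 13]
20 → extends → [1, 7, 10, 13, 20]
13 → already a tail → [1, 7, 10, 13, 20]
7 → already a tail → [1, 7, 10, 13, 20]
9 → replaces 10 → [1, 7, 9, 13, 20]
Length 5; one witness is 4, 7, 10, 13, 20.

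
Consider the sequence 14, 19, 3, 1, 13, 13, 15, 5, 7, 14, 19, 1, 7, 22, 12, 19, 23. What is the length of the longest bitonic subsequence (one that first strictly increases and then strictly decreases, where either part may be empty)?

7

inc[i] = longest strictly increasing subsequence ending at i; dec[i] = longest strictly decreasing subsequence starting at i:
i:      1  2  3  4  5  6  7  8  9 10 11 12 13 14 15 16 17
a[i]:  14 19  3  1 13 13 15  5  7 14 19  1  7 22 12 19 23
inc:    1  2  1  1  2  2  3  2  3  4  5  1  3  6  4  5  7
dec:    4  4  2  1  3  3  3  2  2  2  2  1  1  2  1  1  1
Best peak at i=14 (value 22): inc=6, dec=2, length 6+2−1 = 7.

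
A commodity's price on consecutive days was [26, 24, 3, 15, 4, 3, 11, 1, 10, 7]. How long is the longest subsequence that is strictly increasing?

Track the smallest tail for each achievable length (strict):
26 → extends → [26]
24 → replaces 26 → [24]
3 → replaces 24 → [3]
15 → extends → [3, 15]
4 → replaces 15 → [3, 4]
3 → already a tail → [3, 4]
11 → extends → [3, 4, 11]
1 → replaces 3 → [1, 4, 11]
10 → replaces 11 → [1, 4, 10]
7 → replaces 10 → [1, 4, 7]
Three tails, so the longest strictly increasing subsequence has length 3 (e.g. 3, 4, 11).

3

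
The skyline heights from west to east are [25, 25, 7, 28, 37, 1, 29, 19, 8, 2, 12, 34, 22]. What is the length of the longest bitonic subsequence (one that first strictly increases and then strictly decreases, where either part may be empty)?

7

inc[i] = longest strictly increasing subsequence ending at i; dec[i] = longest strictly decreasing subsequence starting at i:
i:      1  2  3  4  5  6  7  8  9 10 11 12 13
a[i]:  25 25  7 28 37  1 29 19  8  2 12 34 22
inc:    1  1  1  2  3  1  3  2  2  2  3  4  4
dec:    4  4  2  4  5  1  4  3  2  1  1  2  1
Best peak at i=5 (value 37): inc=3, dec=5, length 3+5−1 = 7.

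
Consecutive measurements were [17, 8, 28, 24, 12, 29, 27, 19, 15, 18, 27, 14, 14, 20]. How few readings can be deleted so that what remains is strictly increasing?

9

Fewest deletions = n − (longest strictly increasing subsequence).
Patience tails:
17 → extends → [17]
8 → replaces 17 → [8]
28 → extends → [8, 28]
24 → replaces 28 → [8, 24]
12 → replaces 24 → [8, 12]
29 → extends → [8, 12, 29]
27 → replaces 29 → [8, 12, 27]
19 → replaces 27 → [8, 12, 19]
15 → replaces 19 → [8, 12, 15]
18 → extends → [8, 12, 15, 18]
27 → extends → [8, 12, 15, 18, 27]
14 → replaces 15 → [8, 12, 14, 18, 27]
14 → already a tail → [8, 12, 14, 18, 27]
20 → replaces 27 → [8, 12, 14, 18, 20]
Longest strictly increasing subsequence has length 5, so deletions = 14 − 5 = 9.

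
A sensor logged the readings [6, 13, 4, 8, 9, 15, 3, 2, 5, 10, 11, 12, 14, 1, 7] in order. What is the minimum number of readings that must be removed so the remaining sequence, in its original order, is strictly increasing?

Fewest deletions = n − (longest strictly increasing subsequence).
Patience tails:
6 → extends → [6]
13 → extends → [6, 13]
4 → replaces 6 → [4, 13]
8 → replaces 13 → [4, 8]
9 → extends → [4, 8, 9]
15 → extends → [4, 8, 9, 15]
3 → replaces 4 → [3, 8, 9, 15]
2 → replaces 3 → [2, 8, 9, 15]
5 → replaces 8 → [2, 5, 9, 15]
10 → replaces 15 → [2, 5, 9, 10]
11 → extends → [2, 5, 9, 10, 11]
12 → extends → [2, 5, 9, 10, 11, 12]
14 → extends → [2, 5, 9, 10, 11, 12, 14]
1 → replaces 2 → [1, 5, 9, 10, 11, 12, 14]
7 → replaces 9 → [1, 5, 7, 10, 11, 12, 14]
Longest strictly increasing subsequence has length 7, so deletions = 15 − 7 = 8.

8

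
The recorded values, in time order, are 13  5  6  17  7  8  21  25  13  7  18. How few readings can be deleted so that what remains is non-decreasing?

Fewest deletions = n − (longest non-decreasing subsequence).
i:      1  2  3  4  5  6  7  8  9 10 11
a[i]:  13  5  6 17  7  8 21 25 13  7 18
dp:     1  1  2  3  3  4  5  6  5  4  6
max dp = 6, so deletions = 11 − 6 = 5.

5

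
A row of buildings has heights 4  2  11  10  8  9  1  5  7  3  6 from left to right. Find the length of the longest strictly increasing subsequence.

3

Track the smallest tail for each achievable length (strict):
4 → extends → [4]
2 → replaces 4 → [2]
11 → extends → [2, 11]
10 → replaces 11 → [2, 10]
8 → replaces 10 → [2, 8]
9 → extends → [2, 8, 9]
1 → replaces 2 → [1, 8, 9]
5 → replaces 8 → [1, 5, 9]
7 → replaces 9 → [1, 5, 7]
3 → replaces 5 → [1, 3, 7]
6 → replaces 7 → [1, 3, 6]
Three tails, so the longest strictly increasing subsequence has length 3 (e.g. 4, 8, 9).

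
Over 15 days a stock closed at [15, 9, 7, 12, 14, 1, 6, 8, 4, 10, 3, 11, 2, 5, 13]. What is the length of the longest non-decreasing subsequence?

6

Track the smallest tail for each achievable length (allowing ties):
15 → extends → [15]
9 → replaces 15 → [9]
7 → replaces 9 → [7]
12 → extends → [7, 12]
14 → extends → [7, 12, 14]
1 → replaces 7 → [1, 12, 14]
6 → replaces 12 → [1, 6, 14]
8 → replaces 14 → [1, 6, 8]
4 → replaces 6 → [1, 4, 8]
10 → extends → [1, 4, 8, 10]
3 → replaces 4 → [1, 3, 8, 10]
11 → extends → [1, 3, 8, 10, 11]
2 → replaces 3 → [1, 2, 8, 10, 11]
5 → replaces 8 → [1, 2, 5, 10, 11]
13 → extends → [1, 2, 5, 10, 11, 13]
Six tails, so the longest non-decreasing subsequence has length 6 (e.g. 1, 6, 8, 10, 11, 13).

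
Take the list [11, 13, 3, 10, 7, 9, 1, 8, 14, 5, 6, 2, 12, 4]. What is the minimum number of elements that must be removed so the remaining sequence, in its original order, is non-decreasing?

Fewest deletions = n − (longest non-decreasing subsequence).
Patience tails:
11 → extends → [11]
13 → extends → [11, 13]
3 → replaces 11 → [3, 13]
10 → replaces 13 → [3, 10]
7 → replaces 10 → [3, 7]
9 → extends → [3, 7, 9]
1 → replaces 3 → [1, 7, 9]
8 → replaces 9 → [1, 7, 8]
14 → extends → [1, 7, 8, 14]
5 → replaces 7 → [1, 5, 8, 14]
6 → replaces 8 → [1, 5, 6, 14]
2 → replaces 5 → [1, 2, 6, 14]
12 → replaces 14 → [1, 2, 6, 12]
4 → replaces 6 → [1, 2, 4, 12]
Longest non-decreasing subsequence has length 4, so deletions = 14 − 4 = 10.

10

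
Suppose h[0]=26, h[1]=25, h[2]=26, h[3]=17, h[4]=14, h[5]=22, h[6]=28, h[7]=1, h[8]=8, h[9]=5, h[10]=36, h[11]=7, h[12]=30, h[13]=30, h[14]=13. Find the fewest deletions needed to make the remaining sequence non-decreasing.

Fewest deletions = n − (longest non-decreasing subsequence).
i:      0  1  2  3  4  5  6  7  8  9 10 11 12 13 14
h[i]:  26 25 26 17 14 22 28  1  8  5 36  7 30 30 13
dp:     1  1  2  1  1  2  3  1  2  2  4  3  4  5  4
max dp = 5, so deletions = 15 − 5 = 10.

10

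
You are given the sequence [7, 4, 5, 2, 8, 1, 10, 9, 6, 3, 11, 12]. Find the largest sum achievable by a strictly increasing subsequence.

50

Let S[i] be the best sum of a strictly increasing subsequence ending at i:
i:      1  2  3  4  5  6  7  8  9 10 11 12
a[i]:   7  4  5  2  8  1 10  9  6  3 11 12
S:      7  4  9  2 17  1 27 26 15  5 38 50
Maximum is 50 (e.g. 4 + 5 + 8 + 10 + 11 + 12).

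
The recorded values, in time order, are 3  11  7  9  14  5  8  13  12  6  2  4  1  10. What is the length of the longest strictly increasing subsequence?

Let dp[i] be the length of the longest such subsequence ending at index i:
i:      1  2  3  4  5  6  7  8  9 10 11 12 13 14
a[i]:   3 11  7  9 14  5  8 13 12  6  2  4  1 10
dp:     1  2  2  3  4  2  3  4  4  3  1  2  1  4
Maximum dp value is 4.

4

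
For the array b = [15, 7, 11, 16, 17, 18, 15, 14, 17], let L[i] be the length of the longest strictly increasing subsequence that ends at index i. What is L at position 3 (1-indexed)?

dp[i] = 1 + max{dp[j] : j<i, b[j]<b[i]} (or 1 if no such j):
i:      1  2  3  4  5  6  7  8  9
b[i]:  15  7 11 16 17 18 15 14 17
dp:     1  1  2  3  4  5  3  3  4
At index 3 the value is 2.

2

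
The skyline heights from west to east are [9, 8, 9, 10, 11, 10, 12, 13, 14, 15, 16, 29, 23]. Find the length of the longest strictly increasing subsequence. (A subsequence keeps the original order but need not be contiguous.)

10

Track the smallest tail for each achievable length (strict):
9 → extends → [9]
8 → replaces 9 → [8]
9 → extends → [8, 9]
10 → extends → [8, 9, 10]
11 → extends → [8, 9, 10, 11]
10 → already a tail → [8, 9, 10, 11]
12 → extends → [8, 9, 10, 11, 12]
13 → extends → [8, 9, 10, 11, 12, 13]
14 → extends → [8, 9, 10, 11, 12, 13, 14]
15 → extends → [8, 9, 10, 11, 12, 13, 14, 15]
16 → extends → [8, 9, 10, 11, 12, 13, 14, 15, 16]
29 → extends → [8, 9, 10, 11, 12, 13, 14, 15, 16, 29]
23 → replaces 29 → [8, 9, 10, 11, 12, 13, 14, 15, 16, 23]
Ten tails, so the longest strictly increasing subsequence has length 10 (e.g. 8, 9, 10, 11, 12, 13, 14, 15, 16, 29).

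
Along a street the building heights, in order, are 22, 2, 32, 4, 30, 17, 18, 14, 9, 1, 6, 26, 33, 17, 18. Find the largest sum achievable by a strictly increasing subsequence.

100

Let S[i] be the best sum of a strictly increasing subsequence ending at i:
i:       1   2   3   4   5   6   7   8   9  10  11  12  13  14  15
a[i]:   22   2  32   4  30  17  18  14   9   1   6  26  33  17  18
S:      22   2  54   6  52  23  41  20  15   1  12  67 100  37  55
Maximum is 100 (e.g. 2 + 4 + 17 + 18 + 26 + 33).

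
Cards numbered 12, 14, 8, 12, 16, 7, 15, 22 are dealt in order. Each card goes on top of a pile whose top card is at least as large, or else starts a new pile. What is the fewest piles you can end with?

4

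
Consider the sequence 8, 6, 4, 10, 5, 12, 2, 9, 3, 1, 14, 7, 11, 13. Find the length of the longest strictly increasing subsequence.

Let dp[i] be the length of the longest such subsequence ending at index i:
i:      1  2  3  4  5  6  7  8  9 10 11 12 13 14
a[i]:   8  6  4 10  5 12  2  9  3  1 14  7 11 13
dp:     1  1  1  2  2  3  1  3  2  1  4  3  4  5
Maximum dp value is 5.

5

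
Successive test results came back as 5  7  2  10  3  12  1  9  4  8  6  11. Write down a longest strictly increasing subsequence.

Patience tails give the LIS length; then backtrack through the dp parents:
5 → extends → [5]
7 → extends → [5, 7]
2 → replaces 5 → [2, 7]
10 → extends → [2, 7, 10]
3 → replaces 7 → [2, 3, 10]
12 → extends → [2, 3, 10, 12]
1 → replaces 2 → [1, 3, 10, 12]
9 → replaces 10 → [1, 3, 9, 12]
4 → replaces 9 → [1, 3, 4, 12]
8 → replaces 12 → [1, 3, 4, 8]
6 → replaces 8 → [1, 3, 4, 6]
11 → extends → [1, 3, 4, 6, 11]
Length 5; one witness is 2, 3, 4, 8, 11.

2, 3, 4, 8, 11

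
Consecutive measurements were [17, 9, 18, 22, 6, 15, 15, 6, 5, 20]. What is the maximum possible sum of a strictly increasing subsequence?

Let S[i] be the best sum of a strictly increasing subsequence ending at i:
i:      1  2  3  4  5  6  7  8  9 10
a[i]:  17  9 18 22  6 15 15  6  5 20
S:     17  9 35 57  6 24 24  6  5 55
Maximum is 57 (e.g. 17 + 18 + 22).

57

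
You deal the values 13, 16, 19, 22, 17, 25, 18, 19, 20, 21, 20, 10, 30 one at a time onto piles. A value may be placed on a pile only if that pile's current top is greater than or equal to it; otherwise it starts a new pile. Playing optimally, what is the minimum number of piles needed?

8

Place each on the leftmost legal pile:
13 → new pile 1 (tops now [13])
16 → new pile 2 (tops now [13, 16])
19 → new pile 3 (tops now [13, 16, 19])
22 → new pile 4 (tops now [13, 16, 19, 22])
17 → pile 3 (tops now [13, 16, 17, 22])
25 → new pile 5 (tops now [13, 16, 17, 22, 25])
18 → pile 4 (tops now [13, 16, 17, 18, 25])
19 → pile 5 (tops now [13, 16, 17, 18, 19])
20 → new pile 6 (tops now [13, 16, 17, 18, 19, 20])
21 → new pile 7 (tops now [13, 16, 17, 18, 19, 20, 21])
20 → pile 6 (tops now [13, 16, 17, 18, 19, 20, 21])
10 → pile 1 (tops now [10, 16, 17, 18, 19, 20, 21])
30 → new pile 8 (tops now [10, 16, 17, 18, 19, 20, 21, 30])
Eight piles.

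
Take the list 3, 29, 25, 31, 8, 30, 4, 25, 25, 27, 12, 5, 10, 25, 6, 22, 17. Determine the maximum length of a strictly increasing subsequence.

Let dp[i] be the length of the longest such subsequence ending at index i:
i:      1  2  3  4  5  6  7  8  9 10 11 12 13 14 15 16 17
a[i]:   3 29 25 31  8 30  4 25 25 27 12  5 10 25  6 22 17
dp:     1  2  2  3  2  3  2  3  3  4  3  3  4  5  4  5  5
Maximum dp value is 5.

5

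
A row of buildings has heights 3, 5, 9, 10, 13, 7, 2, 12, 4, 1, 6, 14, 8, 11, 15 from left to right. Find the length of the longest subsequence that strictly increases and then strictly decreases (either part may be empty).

8

inc[i] = longest strictly increasing subsequence ending at i; dec[i] = longest strictly decreasing subsequence starting at i:
i:      1  2  3  4  5  6  7  8  9 10 11 12 13 14 15
a[i]:   3  5  9 10 13  7  2 12  4  1  6 14  8 11 15
inc:    1  2  3  4  5  3  1  5  2  1  3  6  4  5  7
dec:    3  3  4  4  4  3  2  3  2  1  1  2  1  1  1
Best peak at i=5 (value 13): inc=5, dec=4, length 5+4−1 = 8.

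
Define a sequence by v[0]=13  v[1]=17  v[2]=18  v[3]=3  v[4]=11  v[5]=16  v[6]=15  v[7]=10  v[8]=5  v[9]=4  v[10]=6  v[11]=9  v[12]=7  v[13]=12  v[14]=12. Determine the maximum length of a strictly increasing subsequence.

5

Let dp[i] be the length of the longest such subsequence ending at index i:
i:      0  1  2  3  4  5  6  7  8  9 10 11 12 13 14
v[i]:  13 17 18  3 11 16 15 10  5  4  6  9  7 12 12
dp:     1  2  3  1  2  3  3  2  2  2  3  4  4  5  5
Maximum dp value is 5.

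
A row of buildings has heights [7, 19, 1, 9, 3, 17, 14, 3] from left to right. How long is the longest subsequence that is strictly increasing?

3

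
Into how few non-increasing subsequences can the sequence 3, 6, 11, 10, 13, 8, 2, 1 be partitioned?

The minimum number of non-increasing subsequences covering a sequence equals the length of its longest strictly increasing subsequence.
LIS length is 4 (e.g. 3, 6, 11, 13), so 4 piles are needed.

4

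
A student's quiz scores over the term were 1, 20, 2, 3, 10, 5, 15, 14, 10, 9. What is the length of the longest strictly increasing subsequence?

Track the smallest tail for each achievable length (strict):
1 → extends → [1]
20 → extends → [1, 20]
2 → replaces 20 → [1, 2]
3 → extends → [1, 2, 3]
10 → extends → [1, 2, 3, 10]
5 → replaces 10 → [1, 2, 3, 5]
15 → extends → [1, 2, 3, 5, 15]
14 → replaces 15 → [1, 2, 3, 5, 14]
10 → replaces 14 → [1, 2, 3, 5, 10]
9 → replaces 10 → [1, 2, 3, 5, 9]
Five tails, so the longest strictly increasing subsequence has length 5 (e.g. 1, 2, 3, 10, 15).

5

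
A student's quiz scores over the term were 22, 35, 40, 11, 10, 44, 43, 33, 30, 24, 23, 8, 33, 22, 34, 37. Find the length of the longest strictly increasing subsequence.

5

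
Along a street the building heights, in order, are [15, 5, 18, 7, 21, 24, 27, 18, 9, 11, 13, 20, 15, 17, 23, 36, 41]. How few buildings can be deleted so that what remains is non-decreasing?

7

Fewest deletions = n − (longest non-decreasing subsequence).
Patience tails:
15 → extends → [15]
5 → replaces 15 → [5]
18 → extends → [5, 18]
7 → replaces 18 → [5, 7]
21 → extends → [5, 7, 21]
24 → extends → [5, 7, 21, 24]
27 → extends → [5, 7, 21, 24, 27]
18 → replaces 21 → [5, 7, 18, 24, 27]
9 → replaces 18 → [5, 7, 9, 24, 27]
11 → replaces 24 → [5, 7, 9, 11, 27]
13 → replaces 27 → [5, 7, 9, 11, 13]
20 → extends → [5, 7, 9, 11, 13, 20]
15 → replaces 20 → [5, 7, 9, 11, 13, 15]
17 → extends → [5, 7, 9, 11, 13, 15, 17]
23 → extends → [5, 7, 9, 11, 13, 15, 17, 23]
36 → extends → [5, 7, 9, 11, 13, 15, 17, 23, 36]
41 → extends → [5, 7, 9, 11, 13, 15, 17, 23, 36, 41]
Longest non-decreasing subsequence has length 10, so deletions = 17 − 10 = 7.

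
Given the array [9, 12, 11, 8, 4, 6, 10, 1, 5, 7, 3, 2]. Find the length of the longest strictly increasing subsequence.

Track the smallest tail for each achievable length (strict):
9 → extends → [9]
12 → extends → [9, 12]
11 → replaces 12 → [9, 11]
8 → replaces 9 → [8, 11]
4 → replaces 8 → [4, 11]
6 → replaces 11 → [4, 6]
10 → extends → [4, 6, 10]
1 → replaces 4 → [1, 6, 10]
5 → replaces 6 → [1, 5, 10]
7 → replaces 10 → [1, 5, 7]
3 → replaces 5 → [1, 3, 7]
2 → replaces 3 → [1, 2, 7]
Three tails, so the longest strictly increasing subsequence has length 3 (e.g. 4, 6, 10).

3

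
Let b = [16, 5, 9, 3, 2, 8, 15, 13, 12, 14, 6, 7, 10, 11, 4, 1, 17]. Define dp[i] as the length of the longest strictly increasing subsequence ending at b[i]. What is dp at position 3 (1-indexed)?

2

dp[i] = 1 + max{dp[j] : j<i, b[j]<b[i]} (or 1 if no such j):
i:      1  2  3  4  5  6  7  8  9 10 11 12 13 14 15 16 17
b[i]:  16  5  9  3  2  8 15 13 12 14  6  7 10 11  4  1 17
dp:     1  1  2  1  1  2  3  3  3  4  2  3  4  5  2  1  6
At index 3 the value is 2.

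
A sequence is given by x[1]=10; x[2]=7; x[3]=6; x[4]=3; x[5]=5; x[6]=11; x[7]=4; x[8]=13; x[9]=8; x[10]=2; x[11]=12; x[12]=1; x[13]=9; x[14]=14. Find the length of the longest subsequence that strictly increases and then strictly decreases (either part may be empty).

inc[i] = longest strictly increasing subsequence ending at i; dec[i] = longest strictly decreasing subsequence starting at i:
i:      1  2  3  4  5  6  7  8  9 10 11 12 13 14
x[i]:  10  7  6  3  5 11  4 13  8  2 12  1  9 14
inc:    1  1  1  1  2  3  2  4  3  1  4  1  4  5
dec:    7  6  5  3  4  4  3  4  3  2  2  1  1  1
Best peak at i=1 (value 10): inc=1, dec=7, length 1+7−1 = 7.

7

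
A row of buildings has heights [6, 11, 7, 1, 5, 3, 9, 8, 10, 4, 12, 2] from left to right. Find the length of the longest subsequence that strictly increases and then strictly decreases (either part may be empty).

inc[i] = longest strictly increasing subsequence ending at i; dec[i] = longest strictly decreasing subsequence starting at i:
i:      1  2  3  4  5  6  7  8  9 10 11 12
a[i]:   6 11  7  1  5  3  9  8 10  4 12  2
inc:    1  2  2  1  2  2  3  3  4  3  5  2
dec:    4  5  4  1  3  2  4  3  3  2  2  1
Best peak at i=2 (value 11): inc=2, dec=5, length 2+5−1 = 6.

6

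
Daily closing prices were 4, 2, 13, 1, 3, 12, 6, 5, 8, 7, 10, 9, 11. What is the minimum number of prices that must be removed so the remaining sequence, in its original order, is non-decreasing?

7

Fewest deletions = n − (longest non-decreasing subsequence).
Patience tails:
4 → extends → [4]
2 → replaces 4 → [2]
13 → extends → [2, 13]
1 → replaces 2 → [1, 13]
3 → replaces 13 → [1, 3]
12 → extends → [1, 3, 12]
6 → replaces 12 → [1, 3, 6]
5 → replaces 6 → [1, 3, 5]
8 → extends → [1, 3, 5, 8]
7 → replaces 8 → [1, 3, 5, 7]
10 → extends → [1, 3, 5, 7, 10]
9 → replaces 10 → [1, 3, 5, 7, 9]
11 → extends → [1, 3, 5, 7, 9, 11]
Longest non-decreasing subsequence has length 6, so deletions = 13 − 6 = 7.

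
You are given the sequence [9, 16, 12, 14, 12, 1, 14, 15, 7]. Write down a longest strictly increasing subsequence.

Patience tails give the LIS length; then backtrack through the dp parents:
9 → extends → [9]
16 → extends → [9, 16]
12 → replaces 16 → [9, 12]
14 → extends → [9, 12, 14]
12 → already a tail → [9, 12, 14]
1 → replaces 9 → [1, 12, 14]
14 → already a tail → [1, 12, 14]
15 → extends → [1, 12, 14, 15]
7 → replaces 12 → [1, 7, 14, 15]
Length 4; one witness is 9, 12, 14, 15.

9, 12, 14, 15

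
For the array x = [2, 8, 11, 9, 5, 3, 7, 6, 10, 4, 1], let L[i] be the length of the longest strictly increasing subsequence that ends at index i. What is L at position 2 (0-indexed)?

3

dp[i] = 1 + max{dp[j] : j<i, x[j]<x[i]} (or 1 if no such j):
i:      0  1  2  3  4  5  6  7  8  9 10
x[i]:   2  8 11  9  5  3  7  6 10  4  1
dp:     1  2  3  3  2  2  3  3  4  3  1
At index 2 the value is 3.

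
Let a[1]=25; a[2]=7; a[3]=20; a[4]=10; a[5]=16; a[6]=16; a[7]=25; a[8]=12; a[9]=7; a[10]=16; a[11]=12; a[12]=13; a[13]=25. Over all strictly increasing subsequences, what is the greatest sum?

Let S[i] be the best sum of a strictly increasing subsequence ending at i:
i:      1  2  3  4  5  6  7  8  9 10 11 12 13
a[i]:  25  7 20 10 16 16 25 12  7 16 12 13 25
S:     25  7 27 17 33 33 58 29  7 45 29 42 70
Maximum is 70 (e.g. 7 + 10 + 12 + 16 + 25).

70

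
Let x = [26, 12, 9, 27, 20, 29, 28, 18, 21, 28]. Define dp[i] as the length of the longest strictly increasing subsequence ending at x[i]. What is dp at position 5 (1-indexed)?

2

dp[i] = 1 + max{dp[j] : j<i, x[j]<x[i]} (or 1 if no such j):
i:      1  2  3  4  5  6  7  8  9 10
x[i]:  26 12  9 27 20 29 28 18 21 28
dp:     1  1  1  2  2  3  3  2  3  4
At index 5 the value is 2.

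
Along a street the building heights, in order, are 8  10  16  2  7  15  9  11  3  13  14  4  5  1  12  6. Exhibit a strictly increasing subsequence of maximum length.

Patience tails give the LIS length; then backtrack through the dp parents:
8 → extends → [8]
10 → extends → [8, 10]
16 → extends → [8, 10, 16]
2 → replaces 8 → [2, 10, 16]
7 → replaces 10 → [2, 7, 16]
15 → replaces 16 → [2, 7, 15]
9 → replaces 15 → [2, 7, 9]
11 → extends → [2, 7, 9, 11]
3 → replaces 7 → [2, 3, 9, 11]
13 → extends → [2, 3, 9, 11, 13]
14 → extends → [2, 3, 9, 11, 13, 14]
4 → replaces 9 → [2, 3, 4, 11, 13, 14]
5 → replaces 11 → [2, 3, 4, 5, 13, 14]
1 → replaces 2 → [1, 3, 4, 5, 13, 14]
12 → replaces 13 → [1, 3, 4, 5, 12, 14]
6 → replaces 12 → [1, 3, 4, 5, 6, 14]
Length 6; one witness is 2, 7, 9, 11, 13, 14.

2, 7, 9, 11, 13, 14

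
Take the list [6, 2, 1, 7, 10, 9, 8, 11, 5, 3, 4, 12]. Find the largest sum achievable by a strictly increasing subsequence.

Let S[i] be the best sum of a strictly increasing subsequence ending at i:
i:      1  2  3  4  5  6  7  8  9 10 11 12
a[i]:   6  2  1  7 10  9  8 11  5  3  4 12
S:      6  2  1 13 23 22 21 34  7  5  9 46
Maximum is 46 (e.g. 6 + 7 + 10 + 11 + 12).

46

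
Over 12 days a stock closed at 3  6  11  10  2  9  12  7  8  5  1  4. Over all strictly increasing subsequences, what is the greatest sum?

32

Let S[i] be the best sum of a strictly increasing subsequence ending at i:
i:      1  2  3  4  5  6  7  8  9 10 11 12
a[i]:   3  6 11 10  2  9 12  7  8  5  1  4
S:      3  9 20 19  2 18 32 16 24  8  1  7
Maximum is 32 (e.g. 3 + 6 + 11 + 12).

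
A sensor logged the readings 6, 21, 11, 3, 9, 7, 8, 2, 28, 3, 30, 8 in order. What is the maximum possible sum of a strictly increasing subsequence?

85

Let S[i] be the best sum of a strictly increasing subsequence ending at i:
i:      1  2  3  4  5  6  7  8  9 10 11 12
a[i]:   6 21 11  3  9  7  8  2 28  3 30  8
S:      6 27 17  3 15 13 21  2 55  5 85 21
Maximum is 85 (e.g. 6 + 21 + 28 + 30).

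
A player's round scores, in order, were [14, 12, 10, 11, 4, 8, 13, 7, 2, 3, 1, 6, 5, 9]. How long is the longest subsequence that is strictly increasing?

4

Let dp[i] be the length of the longest such subsequence ending at index i:
i:      1  2  3  4  5  6  7  8  9 10 11 12 13 14
a[i]:  14 12 10 11  4  8 13  7  2  3  1  6  5  9
dp:     1  1  1  2  1  2  3  2  1  2  1  3  3  4
Maximum dp value is 4.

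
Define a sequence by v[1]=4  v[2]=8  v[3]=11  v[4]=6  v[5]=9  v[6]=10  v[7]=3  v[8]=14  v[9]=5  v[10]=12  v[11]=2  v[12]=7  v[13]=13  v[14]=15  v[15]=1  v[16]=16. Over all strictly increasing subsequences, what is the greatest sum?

Let S[i] be the best sum of a strictly increasing subsequence ending at i:
i:      1  2  3  4  5  6  7  8  9 10 11 12 13 14 15 16
v[i]:   4  8 11  6  9 10  3 14  5 12  2  7 13 15  1 16
S:      4 12 23 10 21 31  3 45  9 43  2 17 56 71  1 87
Maximum is 87 (e.g. 4 + 8 + 9 + 10 + 12 + 13 + 15 + 16).

87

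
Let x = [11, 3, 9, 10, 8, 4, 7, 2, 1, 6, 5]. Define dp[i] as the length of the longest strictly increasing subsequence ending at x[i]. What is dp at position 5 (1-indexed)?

dp[i] = 1 + max{dp[j] : j<i, x[j]<x[i]} (or 1 if no such j):
i:      1  2  3  4  5  6  7  8  9 10 11
x[i]:  11  3  9 10  8  4  7  2  1  6  5
dp:     1  1  2  3  2  2  3  1  1  3  3
At index 5 the value is 2.

2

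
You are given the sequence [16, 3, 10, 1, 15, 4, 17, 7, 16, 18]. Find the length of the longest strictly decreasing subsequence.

Negate each value so 'decreasing' becomes 'increasing', then run patience tails on the negated sequence:
-16 → extends → [-16]
-3 → extends → [-16, -3]
-10 → replaces -3 → [-16, -10]
-1 → extends → [-16, -10, -1]
-15 → replaces -10 → [-16, -15, -1]
-4 → replaces -1 → [-16, -15, -4]
-17 → replaces -16 → [-17, -15, -4]
-7 → replaces -4 → [-17, -15, -7]
-16 → replaces -15 → [-17, -16, -7]
-18 → replaces -17 → [-18, -16, -7]
Three tails, so the longest strictly decreasing subsequence of the original has length 3.

3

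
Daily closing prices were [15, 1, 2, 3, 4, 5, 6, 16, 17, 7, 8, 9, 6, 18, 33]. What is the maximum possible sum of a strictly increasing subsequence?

Let S[i] be the best sum of a strictly increasing subsequence ending at i:
i:       1   2   3   4   5   6   7   8   9  10  11  12  13  14  15
a[i]:   15   1   2   3   4   5   6  16  17   7   8   9   6  18  33
S:      15   1   3   6  10  15  21  37  54  28  36  45  21  72 105
Maximum is 105 (e.g. 1 + 2 + 3 + 4 + 5 + 6 + 16 + 17 + 18 + 33).

105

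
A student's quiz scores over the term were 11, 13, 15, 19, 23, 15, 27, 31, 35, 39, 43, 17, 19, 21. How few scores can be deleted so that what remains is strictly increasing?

Fewest deletions = n − (longest strictly increasing subsequence).
i:      1  2  3  4  5  6  7  8  9 10 11 12 13 14
a[i]:  11 13 15 19 23 15 27 31 35 39 43 17 19 21
dp:     1  2  3  4  5  3  6  7  8  9 10  4  5  6
max dp = 10, so deletions = 14 − 10 = 4.

4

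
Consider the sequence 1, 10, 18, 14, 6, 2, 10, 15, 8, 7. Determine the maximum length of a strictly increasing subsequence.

Track the smallest tail for each achievable length (strict):
1 → extends → [1]
10 → extends → [1, 10]
18 → extends → [1, 10, 18]
14 → replaces 18 → [1, 10, 14]
6 → replaces 10 → [1, 6, 14]
2 → replaces 6 → [1, 2, 14]
10 → replaces 14 → [1, 2, 10]
15 → extends → [1, 2, 10, 15]
8 → replaces 10 → [1, 2, 8, 15]
7 → replaces 8 → [1, 2, 7, 15]
Four tails, so the longest strictly increasing subsequence has length 4 (e.g. 1, 10, 14, 15).

4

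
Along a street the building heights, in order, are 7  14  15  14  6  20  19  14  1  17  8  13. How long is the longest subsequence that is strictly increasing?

Track the smallest tail for each achievable length (strict):
7 → extends → [7]
14 → extends → [7, 14]
15 → extends → [7, 14, 15]
14 → already a tail → [7, 14, 15]
6 → replaces 7 → [6, 14, 15]
20 → extends → [6, 14, 15, 20]
19 → replaces 20 → [6, 14, 15, 19]
14 → already a tail → [6, 14, 15, 19]
1 → replaces 6 → [1, 14, 15, 19]
17 → replaces 19 → [1, 14, 15, 17]
8 → replaces 14 → [1, 8, 15, 17]
13 → replaces 15 → [1, 8, 13, 17]
Four tails, so the longest strictly increasing subsequence has length 4 (e.g. 7, 14, 15, 20).

4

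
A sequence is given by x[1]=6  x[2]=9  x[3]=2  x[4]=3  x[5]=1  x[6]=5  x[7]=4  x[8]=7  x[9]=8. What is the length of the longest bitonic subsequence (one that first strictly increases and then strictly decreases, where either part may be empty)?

5

inc[i] = longest strictly increasing subsequence ending at i; dec[i] = longest strictly decreasing subsequence starting at i:
i:     1 2 3 4 5 6 7 8 9
x[i]:  6 9 2 3 1 5 4 7 8
inc:   1 2 1 2 1 3 3 4 5
dec:   3 3 2 2 1 2 1 1 1
Best peak at i=9 (value 8): inc=5, dec=1, length 5+1−1 = 5.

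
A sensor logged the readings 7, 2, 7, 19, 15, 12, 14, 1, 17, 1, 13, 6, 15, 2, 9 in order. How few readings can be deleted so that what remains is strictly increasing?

Fewest deletions = n − (longest strictly increasing subsequence).
i:      1  2  3  4  5  6  7  8  9 10 11 12 13 14 15
a[i]:   7  2  7 19 15 12 14  1 17  1 13  6 15  2  9
dp:     1  1  2  3  3  3  4  1  5  1  4  2  5  2  3
max dp = 5, so deletions = 15 − 5 = 10.

10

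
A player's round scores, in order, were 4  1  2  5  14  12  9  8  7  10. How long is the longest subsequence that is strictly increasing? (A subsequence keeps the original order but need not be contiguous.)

Track the smallest tail for each achievable length (strict):
4 → extends → [4]
1 → replaces 4 → [1]
2 → extends → [1, 2]
5 → extends → [1, 2, 5]
14 → extends → [1, 2, 5, 14]
12 → replaces 14 → [1, 2, 5, 12]
9 → replaces 12 → [1, 2, 5, 9]
8 → replaces 9 → [1, 2, 5, 8]
7 → replaces 8 → [1, 2, 5, 7]
10 → extends → [1, 2, 5, 7, 10]
Five tails, so the longest strictly increasing subsequence has length 5 (e.g. 1, 2, 5, 9, 10).

5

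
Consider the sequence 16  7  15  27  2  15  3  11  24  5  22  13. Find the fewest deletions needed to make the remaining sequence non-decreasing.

Fewest deletions = n − (longest non-decreasing subsequence).
i:      1  2  3  4  5  6  7  8  9 10 11 12
a[i]:  16  7 15 27  2 15  3 11 24  5 22 13
dp:     1  1  2  3  1  3  2  3  4  3  4  4
max dp = 4, so deletions = 12 − 4 = 8.

8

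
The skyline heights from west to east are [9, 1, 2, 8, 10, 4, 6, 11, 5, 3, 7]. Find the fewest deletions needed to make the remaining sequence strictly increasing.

Fewest deletions = n − (longest strictly increasing subsequence).
i:      1  2  3  4  5  6  7  8  9 10 11
a[i]:   9  1  2  8 10  4  6 11  5  3  7
dp:     1  1  2  3  4  3  4  5  4  3  5
max dp = 5, so deletions = 11 − 5 = 6.

6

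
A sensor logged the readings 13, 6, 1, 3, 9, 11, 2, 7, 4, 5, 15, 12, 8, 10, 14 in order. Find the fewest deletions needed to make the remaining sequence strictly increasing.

8

Fewest deletions = n − (longest strictly increasing subsequence).
Patience tails:
13 → extends → [13]
6 → replaces 13 → [6]
1 → replaces 6 → [1]
3 → extends → [1, 3]
9 → extends → [1, 3, 9]
11 → extends → [1, 3, 9, 11]
2 → replaces 3 → [1, 2, 9, 11]
7 → replaces 9 → [1, 2, 7, 11]
4 → replaces 7 → [1, 2, 4, 11]
5 → replaces 11 → [1, 2, 4, 5]
15 → extends → [1, 2, 4, 5, 15]
12 → replaces 15 → [1, 2, 4, 5, 12]
8 → replaces 12 → [1, 2, 4, 5, 8]
10 → extends → [1, 2, 4, 5, 8, 10]
14 → extends → [1, 2, 4, 5, 8, 10, 14]
Longest strictly increasing subsequence has length 7, so deletions = 15 − 7 = 8.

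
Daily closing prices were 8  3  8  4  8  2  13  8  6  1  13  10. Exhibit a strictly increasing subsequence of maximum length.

Patience tails give the LIS length; then backtrack through the dp parents:
8 → extends → [8]
3 → replaces 8 → [3]
8 → extends → [3, 8]
4 → replaces 8 → [3, 4]
8 → extends → [3, 4, 8]
2 → replaces 3 → [2, 4, 8]
13 → extends → [2, 4, 8, 13]
8 → already a tail → [2, 4, 8, 13]
6 → replaces 8 → [2, 4, 6, 13]
1 → replaces 2 → [1, 4, 6, 13]
13 → already a tail → [1, 4, 6, 13]
10 → replaces 13 → [1, 4, 6, 10]
Length 4; one witness is 3, 4, 8, 13.

3, 4, 8, 13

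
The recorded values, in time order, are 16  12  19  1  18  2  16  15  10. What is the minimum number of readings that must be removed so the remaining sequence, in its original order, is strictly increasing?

6

Fewest deletions = n − (longest strictly increasing subsequence).
Patience tails:
16 → extends → [16]
12 → replaces 16 → [12]
19 → extends → [12, 19]
1 → replaces 12 → [1, 19]
18 → replaces 19 → [1, 18]
2 → replaces 18 → [1, 2]
16 → extends → [1, 2, 16]
15 → replaces 16 → [1, 2, 15]
10 → replaces 15 → [1, 2, 10]
Longest strictly increasing subsequence has length 3, so deletions = 9 − 3 = 6.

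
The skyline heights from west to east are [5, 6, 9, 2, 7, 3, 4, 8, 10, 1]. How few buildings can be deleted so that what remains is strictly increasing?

5

Fewest deletions = n − (longest strictly increasing subsequence).
Patience tails:
5 → extends → [5]
6 → extends → [5, 6]
9 → extends → [5, 6, 9]
2 → replaces 5 → [2, 6, 9]
7 → replaces 9 → [2, 6, 7]
3 → replaces 6 → [2, 3, 7]
4 → replaces 7 → [2, 3, 4]
8 → extends → [2, 3, 4, 8]
10 → extends → [2, 3, 4, 8, 10]
1 → replaces 2 → [1, 3, 4, 8, 10]
Longest strictly increasing subsequence has length 5, so deletions = 10 − 5 = 5.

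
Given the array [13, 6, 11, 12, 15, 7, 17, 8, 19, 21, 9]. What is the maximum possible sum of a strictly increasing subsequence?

101

Let S[i] be the best sum of a strictly increasing subsequence ending at i:
i:       1   2   3   4   5   6   7   8   9  10  11
a[i]:   13   6  11  12  15   7  17   8  19  21   9
S:      13   6  17  29  44  13  61  21  80 101  30
Maximum is 101 (e.g. 6 + 11 + 12 + 15 + 17 + 19 + 21).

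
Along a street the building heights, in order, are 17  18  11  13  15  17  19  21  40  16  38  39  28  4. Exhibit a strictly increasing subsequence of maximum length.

Patience tails give the LIS length; then backtrack through the dp parents:
17 → extends → [17]
18 → extends → [17, 18]
11 → replaces 17 → [11, 18]
13 → replaces 18 → [11, 13]
15 → extends → [11, 13, 15]
17 → extends → [11, 13, 15, 17]
19 → extends → [11, 13, 15, 17, 19]
21 → extends → [11, 13, 15, 17, 19, 21]
40 → extends → [11, 13, 15, 17, 19, 21, 40]
16 → replaces 17 → [11, 13, 15, 16, 19, 21, 40]
38 → replaces 40 → [11, 13, 15, 16, 19, 21, 38]
39 → extends → [11, 13, 15, 16, 19, 21, 38, 39]
28 → replaces 38 → [11, 13, 15, 16, 19, 21, 28, 39]
4 → replaces 11 → [4, 13, 15, 16, 19, 21, 28, 39]
Length 8; one witness is 11, 13, 15, 17, 19, 21, 38, 39.

11, 13, 15, 17, 19, 21, 38, 39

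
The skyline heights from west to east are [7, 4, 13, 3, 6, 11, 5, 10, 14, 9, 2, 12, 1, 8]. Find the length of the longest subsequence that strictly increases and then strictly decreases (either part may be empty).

7

inc[i] = longest strictly increasing subsequence ending at i; dec[i] = longest strictly decreasing subsequence starting at i:
i:      1  2  3  4  5  6  7  8  9 10 11 12 13 14
a[i]:   7  4 13  3  6 11  5 10 14  9  2 12  1  8
inc:    1  1  2  1  2  3  2  3  4  3  1  4  1  3
dec:    5  4  6  3  4  5  3  4  4  3  2  2  1  1
Best peak at i=3 (value 13): inc=2, dec=6, length 2+6−1 = 7.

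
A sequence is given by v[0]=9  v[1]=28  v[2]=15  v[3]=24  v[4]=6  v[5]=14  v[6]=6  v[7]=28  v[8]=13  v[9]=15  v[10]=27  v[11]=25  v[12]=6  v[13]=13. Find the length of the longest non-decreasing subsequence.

5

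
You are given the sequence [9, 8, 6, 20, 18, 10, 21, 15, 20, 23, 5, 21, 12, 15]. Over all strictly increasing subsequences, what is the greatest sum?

Let S[i] be the best sum of a strictly increasing subsequence ending at i:
i:      1  2  3  4  5  6  7  8  9 10 11 12 13 14
a[i]:   9  8  6 20 18 10 21 15 20 23  5 21 12 15
S:      9  8  6 29 27 19 50 34 54 77  5 75 31 46
Maximum is 77 (e.g. 9 + 10 + 15 + 20 + 23).

77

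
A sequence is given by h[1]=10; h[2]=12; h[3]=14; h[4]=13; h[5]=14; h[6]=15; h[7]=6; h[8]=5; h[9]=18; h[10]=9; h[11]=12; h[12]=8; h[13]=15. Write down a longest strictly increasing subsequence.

10, 12, 13, 14, 15, 18

Patience tails give the LIS length; then backtrack through the dp parents:
10 → extends → [10]
12 → extends → [10, 12]
14 → extends → [10, 12, 14]
13 → replaces 14 → [10, 12, 13]
14 → extends → [10, 12, 13, 14]
15 → extends → [10, 12, 13, 14, 15]
6 → replaces 10 → [6, 12, 13, 14, 15]
5 → replaces 6 → [5, 12, 13, 14, 15]
18 → extends → [5, 12, 13, 14, 15, 18]
9 → replaces 12 → [5, 9, 13, 14, 15, 18]
12 → replaces 13 → [5, 9, 12, 14, 15, 18]
8 → replaces 9 → [5, 8, 12, 14, 15, 18]
15 → already a tail → [5, 8, 12, 14, 15, 18]
Length 6; one witness is 10, 12, 13, 14, 15, 18.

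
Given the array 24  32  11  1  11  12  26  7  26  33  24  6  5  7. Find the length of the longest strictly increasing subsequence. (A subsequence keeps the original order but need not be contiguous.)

5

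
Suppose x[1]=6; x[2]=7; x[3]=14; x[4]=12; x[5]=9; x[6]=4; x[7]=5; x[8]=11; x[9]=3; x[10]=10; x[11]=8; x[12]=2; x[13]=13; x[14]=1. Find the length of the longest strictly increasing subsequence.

5

Track the smallest tail for each achievable length (strict):
6 → extends → [6]
7 → extends → [6, 7]
14 → extends → [6, 7, 14]
12 → replaces 14 → [6, 7, 12]
9 → replaces 12 → [6, 7, 9]
4 → replaces 6 → [4, 7, 9]
5 → replaces 7 → [4, 5, 9]
11 → extends → [4, 5, 9, 11]
3 → replaces 4 → [3, 5, 9, 11]
10 → replaces 11 → [3, 5, 9, 10]
8 → replaces 9 → [3, 5, 8, 10]
2 → replaces 3 → [2, 5, 8, 10]
13 → extends → [2, 5, 8, 10, 13]
1 → replaces 2 → [1, 5, 8, 10, 13]
Five tails, so the longest strictly increasing subsequence has length 5 (e.g. 6, 7, 9, 11, 13).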